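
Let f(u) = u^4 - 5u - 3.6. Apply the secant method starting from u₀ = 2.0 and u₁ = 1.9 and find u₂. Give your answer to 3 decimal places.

f(2.0) = 2.40000, f(1.9) = -0.06790
u₂ = 1.90000 − (-0.06790)·(1.90000 − 2.00000) / (-0.06790 − 2.40000) = 1.90000 − (0.00679)/(-2.46790) = 1.90275

1.903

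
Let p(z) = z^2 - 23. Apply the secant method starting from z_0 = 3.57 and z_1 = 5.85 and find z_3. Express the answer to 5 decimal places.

p(3.57) = -10.2551000, p(5.85) = 11.2225000
z_2 = 5.8500000 − 11.2225000·(5.8500000 − 3.5700000) / (11.2225000 − (-10.2551000)) = 5.8500000 − (25.5873000)/(21.4776000) = 4.6586518
p(4.6586518) = -1.2969634
z_3 = 4.6586518 − (-1.2969634)·(4.6586518 − 5.8500000) / (-1.2969634 − 11.2225000) = 4.6586518 − (1.5451350)/(-12.5194634) = 4.7820704

4.78207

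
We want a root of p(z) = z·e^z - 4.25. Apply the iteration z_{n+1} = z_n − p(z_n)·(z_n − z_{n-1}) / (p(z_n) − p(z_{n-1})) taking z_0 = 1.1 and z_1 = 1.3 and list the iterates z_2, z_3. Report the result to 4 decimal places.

1.2290, 1.2352

p(1.1) = -0.945417, p(1.3) = 0.520086
z_2 = 1.300000 − 0.520086·(1.300000 − 1.100000) / (0.520086 − (-0.945417)) = 1.300000 − (0.104017)/(1.465503) = 1.229023
p(1.229023) = -0.049337
z_3 = 1.229023 − (-0.049337)·(1.229023 − 1.300000) / (-0.049337 − 0.520086) = 1.229023 − (0.003502)/(-0.569423) = 1.235173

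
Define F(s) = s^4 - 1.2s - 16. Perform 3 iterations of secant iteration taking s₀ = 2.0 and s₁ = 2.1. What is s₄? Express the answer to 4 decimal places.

F(2.0) = -2.400000, F(2.1) = 0.928100
s₂ = 2.100000 − 0.928100·(2.100000 − 2.000000) / (0.928100 − (-2.400000)) = 2.100000 − (0.092810)/(3.328100) = 2.072113
F(2.072113) = -0.051078
s₃ = 2.072113 − (-0.051078)·(2.072113 − 2.100000) / (-0.051078 − 0.928100) = 2.072113 − (0.001424)/(-0.979178) = 2.073568
F(2.073568) = -0.001000
s₄ = 2.073568 − (-0.001000)·(2.073568 − 2.072113) / (-0.001000 − (-0.051078)) = 2.073568 − (-0.000001)/(0.050078) = 2.073597

2.0736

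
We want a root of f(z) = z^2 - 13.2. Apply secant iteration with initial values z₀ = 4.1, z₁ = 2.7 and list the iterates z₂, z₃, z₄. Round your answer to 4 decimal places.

f(4.1) = 3.610000, f(2.7) = -5.910000
z₂ = 2.700000 − (-5.910000)·(2.700000 − 4.100000) / (-5.910000 − 3.610000) = 2.700000 − (8.274000)/(-9.520000) = 3.569118
f(3.569118) = -0.461399
z₃ = 3.569118 − (-0.461399)·(3.569118 − 2.700000) / (-0.461399 − (-5.910000)) = 3.569118 − (-0.401010)/(5.448601) = 3.642716
f(3.642716) = 0.069383
z₄ = 3.642716 − 0.069383·(3.642716 − 3.569118) / (0.069383 − (-0.461399)) = 3.642716 − (0.005106)/(0.530782) = 3.633096

3.5691, 3.6427, 3.6331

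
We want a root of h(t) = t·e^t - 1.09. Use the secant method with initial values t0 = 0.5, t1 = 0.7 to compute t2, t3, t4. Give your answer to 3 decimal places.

h(0.5) = -0.26564, h(0.7) = 0.31963
t2 = 0.70000 − 0.31963·(0.70000 − 0.50000) / (0.31963 − (-0.26564)) = 0.70000 − (0.06393)/(0.58527) = 0.59078
h(0.59078) = -0.02342
t3 = 0.59078 − (-0.02342)·(0.59078 − 0.70000) / (-0.02342 − 0.31963) = 0.59078 − (0.00256)/(-0.34305) = 0.59823
h(0.59823) = -0.00187
t4 = 0.59823 − (-0.00187)·(0.59823 − 0.59078) / (-0.00187 − (-0.02342)) = 0.59823 − (-0.00001)/(0.02155) = 0.59888

0.591, 0.598, 0.599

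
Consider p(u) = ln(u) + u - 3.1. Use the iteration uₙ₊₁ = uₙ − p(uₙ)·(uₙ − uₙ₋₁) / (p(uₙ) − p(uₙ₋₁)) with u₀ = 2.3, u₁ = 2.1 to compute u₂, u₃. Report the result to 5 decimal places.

2.27738, 2.27710

p(2.3) = 0.0329091, p(2.1) = -0.2580627
u₂ = 2.1000000 − (-0.2580627)·(2.1000000 − 2.3000000) / (-0.2580627 − 0.0329091) = 2.1000000 − (0.0516125)/(-0.2909718) = 2.2773799
p(2.2773799) = 0.0004054
u₃ = 2.2773799 − 0.0004054·(2.2773799 − 2.1000000) / (0.0004054 − (-0.2580627)) = 2.2773799 − (0.0000719)/(0.2584681) = 2.2771016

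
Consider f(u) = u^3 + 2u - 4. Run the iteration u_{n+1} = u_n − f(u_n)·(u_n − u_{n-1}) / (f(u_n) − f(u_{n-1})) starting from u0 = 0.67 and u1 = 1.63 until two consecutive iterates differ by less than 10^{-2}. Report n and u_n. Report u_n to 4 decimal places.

f(0.67) = -2.359237, f(1.63) = 3.590747
u2 = 1.630000 − 3.590747·(0.960000)/(5.949984) = 1.050651;  |Δ| = 0.579349
f(1.050651) = -0.738918
u3 = 1.050651 − (-0.738918)·(-0.579349)/(-4.329665) = 1.149525;  |Δ| = 0.098874
f(1.149525) = -0.181958
u4 = 1.149525 − (-0.181958)·(0.098874)/(0.556960) = 1.181827;  |Δ| = 0.032302
f(1.181827) = 0.014330
u5 = 1.181827 − 0.014330·(0.032302)/(0.196289) = 1.179469;  |Δ| = 0.002358
|u5 − u4| = 0.002358 < 10^{-2}

n = 5, u_n = 1.1795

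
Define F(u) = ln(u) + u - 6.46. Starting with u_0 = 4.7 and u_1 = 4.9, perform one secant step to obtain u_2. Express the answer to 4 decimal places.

4.8758

F(4.7) = -0.212437, F(4.9) = 0.029235
u_2 = 4.900000 − 0.029235·(4.900000 − 4.700000) / (0.029235 − (-0.212437)) = 4.900000 − (0.005847)/(0.241673) = 4.875806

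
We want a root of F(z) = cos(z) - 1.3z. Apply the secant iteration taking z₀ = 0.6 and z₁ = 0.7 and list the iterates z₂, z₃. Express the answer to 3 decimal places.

0.624, 0.624

F(0.6) = 0.04534, F(0.7) = -0.14516
z₂ = 0.70000 − (-0.14516)·(0.70000 − 0.60000) / (-0.14516 − 0.04534) = 0.70000 − (-0.01452)/(-0.19049) = 0.62380
F(0.62380) = 0.00073
z₃ = 0.62380 − 0.00073·(0.62380 − 0.70000) / (0.00073 − (-0.14516)) = 0.62380 − (-0.00006)/(0.14588) = 0.62418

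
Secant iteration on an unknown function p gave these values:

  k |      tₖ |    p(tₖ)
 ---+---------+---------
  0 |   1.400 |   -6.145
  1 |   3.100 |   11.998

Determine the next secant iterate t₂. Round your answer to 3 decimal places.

t₂ = 3.100 − 11.998·(3.100 − 1.400) / (11.998 − (-6.145))
   = 3.100 − (20.39660)/(18.14300) = 1.97579

1.976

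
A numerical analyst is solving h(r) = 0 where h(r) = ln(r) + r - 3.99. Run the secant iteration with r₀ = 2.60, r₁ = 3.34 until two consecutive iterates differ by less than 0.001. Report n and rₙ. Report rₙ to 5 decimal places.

h(2.60) = -0.4344886, h(3.34) = 0.5559708
r₂ = 3.3400000 − 0.5559708·(0.7400000)/(0.9904594) = 2.9246186;  |Δ| = 0.4153814
h(2.9246186) = 0.0077827
r₃ = 2.9246186 − 0.0077827·(-0.4153814)/(-0.5481881) = 2.9187214;  |Δ| = 0.0058972
h(2.9187214) = -0.0001330
r₄ = 2.9187214 − (-0.0001330)·(-0.0058972)/(-0.0079156) = 2.9188205;  |Δ| = 0.0000991
|r₄ − r₃| = 0.0000991 < 0.001

n = 4, rₙ = 2.91882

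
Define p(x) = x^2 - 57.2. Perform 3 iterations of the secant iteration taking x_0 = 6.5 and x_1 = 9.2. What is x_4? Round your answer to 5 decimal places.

p(6.5) = -14.9500000, p(9.2) = 27.4400000
x_2 = 9.2000000 − 27.4400000·(9.2000000 − 6.5000000) / (27.4400000 − (-14.9500000)) = 9.2000000 − (74.0880000)/(42.3900000) = 7.4522293
p(7.4522293) = -1.6642785
x_3 = 7.4522293 − (-1.6642785)·(7.4522293 − 9.2000000) / (-1.6642785 − 27.4400000) = 7.4522293 − (2.9087771)/(-29.1042785) = 7.5521726
p(7.5521726) = -0.1646893
x_4 = 7.5521726 − (-0.1646893)·(7.5521726 − 7.4522293) / (-0.1646893 − (-1.6642785)) = 7.5521726 − (-0.0164596)/(1.4995892) = 7.5631486

7.56315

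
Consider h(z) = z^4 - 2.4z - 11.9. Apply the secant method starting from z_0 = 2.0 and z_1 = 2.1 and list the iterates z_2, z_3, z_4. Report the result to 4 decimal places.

h(2.0) = -0.700000, h(2.1) = 2.508100
z_2 = 2.100000 − 2.508100·(2.100000 − 2.000000) / (2.508100 − (-0.700000)) = 2.100000 − (0.250810)/(3.208100) = 2.021820
h(2.021820) = -0.042625
z_3 = 2.021820 − (-0.042625)·(2.021820 − 2.100000) / (-0.042625 − 2.508100) = 2.021820 − (0.003332)/(-2.550725) = 2.023126
h(2.023126) = -0.002528
z_4 = 2.023126 − (-0.002528)·(2.023126 − 2.021820) / (-0.002528 − (-0.042625)) = 2.023126 − (-0.000003)/(0.040097) = 2.023209

2.0218, 2.0231, 2.0232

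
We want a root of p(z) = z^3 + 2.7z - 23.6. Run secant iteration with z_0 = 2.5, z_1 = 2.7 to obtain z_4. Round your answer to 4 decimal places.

p(2.5) = -1.225000, p(2.7) = 3.373000
z_2 = 2.700000 − 3.373000·(2.700000 − 2.500000) / (3.373000 − (-1.225000)) = 2.700000 − (0.674600)/(4.598000) = 2.553284
p(2.553284) = -0.060612
z_3 = 2.553284 − (-0.060612)·(2.553284 − 2.700000) / (-0.060612 − 3.373000) = 2.553284 − (0.008893)/(-3.433612) = 2.555874
p(2.555874) = -0.002915
z_4 = 2.555874 − (-0.002915)·(2.555874 − 2.553284) / (-0.002915 − (-0.060612)) = 2.555874 − (-0.000008)/(0.057697) = 2.556005

2.5560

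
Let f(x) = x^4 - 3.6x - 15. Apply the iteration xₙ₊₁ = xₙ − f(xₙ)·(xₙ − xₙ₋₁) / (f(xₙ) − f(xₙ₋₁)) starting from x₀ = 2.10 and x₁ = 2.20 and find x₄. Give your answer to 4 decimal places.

f(2.10) = -3.111900, f(2.20) = 0.505600
x₂ = 2.200000 − 0.505600·(2.200000 − 2.100000) / (0.505600 − (-3.111900)) = 2.200000 − (0.050560)/(3.617500) = 2.186023
f(2.186023) = -0.033723
x₃ = 2.186023 − (-0.033723)·(2.186023 − 2.200000) / (-0.033723 − 0.505600) = 2.186023 − (0.000471)/(-0.539323) = 2.186897
f(2.186897) = -0.000330
x₄ = 2.186897 − (-0.000330)·(2.186897 − 2.186023) / (-0.000330 − (-0.033723)) = 2.186897 − (0.000000)/(0.033393) = 2.186906

2.1869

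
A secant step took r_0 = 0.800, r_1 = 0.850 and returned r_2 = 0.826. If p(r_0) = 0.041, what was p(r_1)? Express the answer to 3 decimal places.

-0.038

The secant line through (0.800, 0.041) and (0.850, p(r_1)) crosses zero at r_2 = 0.826.
So (0.800, 0.041), (0.850, p(r_1)), (0.826, 0) are collinear:
p(r_1) = 0.041 · (0.850 − 0.826) / (0.800 − 0.826) = 0.041 · (0.02400)/(-0.02600) = -0.03785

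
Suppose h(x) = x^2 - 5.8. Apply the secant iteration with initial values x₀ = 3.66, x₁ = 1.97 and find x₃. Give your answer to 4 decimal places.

h(3.66) = 7.595600, h(1.97) = -1.919100
x₂ = 1.970000 − (-1.919100)·(1.970000 − 3.660000) / (-1.919100 − 7.595600) = 1.970000 − (3.243279)/(-9.514700) = 2.310870
h(2.310870) = -0.459878
x₃ = 2.310870 − (-0.459878)·(2.310870 − 1.970000) / (-0.459878 − (-1.919100)) = 2.310870 − (-0.156759)/(1.459222) = 2.418297

2.4183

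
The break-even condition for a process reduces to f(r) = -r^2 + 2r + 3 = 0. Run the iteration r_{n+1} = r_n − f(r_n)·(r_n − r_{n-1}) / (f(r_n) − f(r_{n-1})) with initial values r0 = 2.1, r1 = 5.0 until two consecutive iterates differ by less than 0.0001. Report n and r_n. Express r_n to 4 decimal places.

f(2.1) = 2.790000, f(5.0) = -12.000000
r2 = 5.000000 − (-12.000000)·(2.900000)/(-14.790000) = 2.647059;  |Δ| = 2.352941
f(2.647059) = 1.287197
r3 = 2.647059 − 1.287197·(-2.352941)/(13.287197) = 2.875000;  |Δ| = 0.227941
f(2.875000) = 0.484375
r4 = 2.875000 − 0.484375·(0.227941)/(-0.802822) = 3.012526;  |Δ| = 0.137526
f(3.012526) = -0.050261
r5 = 3.012526 − (-0.050261)·(0.137526)/(-0.534636) = 2.999597;  |Δ| = 0.012929
f(2.999597) = 0.001611
r6 = 2.999597 − 0.001611·(-0.012929)/(0.051872) = 2.999999;  |Δ| = 0.000402
f(2.999999) = 0.000005
r7 = 2.999999 − 0.000005·(0.000402)/(-0.001606) = 3.000000;  |Δ| = 0.000001
|r7 − r6| = 0.000001 < 0.0001

n = 7, r_n = 3.0000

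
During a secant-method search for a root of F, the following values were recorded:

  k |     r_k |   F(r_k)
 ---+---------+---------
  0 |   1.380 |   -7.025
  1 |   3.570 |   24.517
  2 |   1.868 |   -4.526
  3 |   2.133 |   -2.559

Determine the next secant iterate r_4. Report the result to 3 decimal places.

r_4 = 2.133 − (-2.559)·(2.133 − 1.868) / (-2.559 − (-4.526))
   = 2.133 − (-0.67813)/(1.96700) = 2.47776

2.478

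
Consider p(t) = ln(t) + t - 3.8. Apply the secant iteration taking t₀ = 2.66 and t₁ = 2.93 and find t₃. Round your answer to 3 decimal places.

p(2.66) = -0.16167, p(2.93) = 0.20500
t₂ = 2.93000 − 0.20500·(2.93000 − 2.66000) / (0.20500 − (-0.16167)) = 2.93000 − (0.05535)/(0.36668) = 2.77905
p(2.77905) = 0.00116
t₃ = 2.77905 − 0.00116·(2.77905 − 2.93000) / (0.00116 − 0.20500) = 2.77905 − (-0.00017)/(-0.20385) = 2.77819

2.778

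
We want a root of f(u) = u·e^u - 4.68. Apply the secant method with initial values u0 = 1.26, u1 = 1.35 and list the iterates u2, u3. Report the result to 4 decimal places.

1.2880, 1.2892

f(1.26) = -0.237969, f(1.35) = 0.527524
u2 = 1.350000 − 0.527524·(1.350000 − 1.260000) / (0.527524 − (-0.237969)) = 1.350000 − (0.047477)/(0.765493) = 1.287978
f(1.287978) = -0.010500
u3 = 1.287978 − (-0.010500)·(1.287978 − 1.350000) / (-0.010500 − 0.527524) = 1.287978 − (0.000651)/(-0.538024) = 1.289189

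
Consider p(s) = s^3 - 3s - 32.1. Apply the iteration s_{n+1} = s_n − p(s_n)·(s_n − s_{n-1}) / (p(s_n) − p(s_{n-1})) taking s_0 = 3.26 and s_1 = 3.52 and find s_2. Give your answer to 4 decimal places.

p(3.26) = -7.234024, p(3.52) = 0.954208
s_2 = 3.520000 − 0.954208·(3.520000 − 3.260000) / (0.954208 − (-7.234024)) = 3.520000 − (0.248094)/(8.188232) = 3.489701

3.4897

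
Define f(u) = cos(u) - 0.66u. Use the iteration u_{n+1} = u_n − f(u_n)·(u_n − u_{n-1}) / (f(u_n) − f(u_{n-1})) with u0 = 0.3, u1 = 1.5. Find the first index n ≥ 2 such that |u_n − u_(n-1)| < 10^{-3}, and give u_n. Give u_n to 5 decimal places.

f(0.3) = 0.7573365, f(1.5) = -0.9192628
u2 = 1.5000000 − (-0.9192628)·(1.2000000)/(-1.6765993) = 0.8420519;  |Δ| = 0.6579481
f(0.8420519) = 0.1101793
u3 = 0.8420519 − 0.1101793·(-0.6579481)/(1.0294421) = 0.9124708;  |Δ| = 0.0704190
f(0.9124708) = 0.0095624
u4 = 0.9124708 − 0.0095624·(0.0704190)/(-0.1006169) = 0.9191633;  |Δ| = 0.0066924
f(0.9191633) = -0.0001621
u5 = 0.9191633 − (-0.0001621)·(0.0066924)/(-0.0097245) = 0.9190517;  |Δ| = 0.0001116
|u5 − u4| = 0.0001116 < 10^{-3}

n = 5, u_n = 0.91905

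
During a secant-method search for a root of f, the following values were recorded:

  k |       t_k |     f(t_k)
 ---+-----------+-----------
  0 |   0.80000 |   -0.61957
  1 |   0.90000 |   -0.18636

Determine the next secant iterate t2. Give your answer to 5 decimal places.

0.94302

t2 = 0.90000 − (-0.18636)·(0.90000 − 0.80000) / (-0.18636 − (-0.61957))
   = 0.90000 − (-0.0186360)/(0.4332100) = 0.9430184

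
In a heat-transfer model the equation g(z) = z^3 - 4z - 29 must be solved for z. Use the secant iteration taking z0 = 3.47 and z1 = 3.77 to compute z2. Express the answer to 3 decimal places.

3.501

g(3.47) = -1.09808, g(3.77) = 9.50263
z2 = 3.77000 − 9.50263·(3.77000 − 3.47000) / (9.50263 − (-1.09808)) = 3.77000 − (2.85079)/(10.60071) = 3.50108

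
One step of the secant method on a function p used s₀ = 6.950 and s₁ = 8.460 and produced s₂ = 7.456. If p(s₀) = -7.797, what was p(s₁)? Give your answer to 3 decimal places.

The secant line through (6.950, -7.797) and (8.460, p(s₁)) crosses zero at s₂ = 7.456.
So (6.950, -7.797), (8.460, p(s₁)), (7.456, 0) are collinear:
p(s₁) = -7.797 · (8.460 − 7.456) / (6.950 − 7.456) = -7.797 · (1.00400)/(-0.50600) = 15.47073

15.471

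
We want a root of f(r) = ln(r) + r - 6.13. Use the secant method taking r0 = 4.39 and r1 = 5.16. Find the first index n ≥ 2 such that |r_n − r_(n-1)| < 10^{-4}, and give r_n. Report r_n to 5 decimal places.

n = 4, r_n = 4.60324

f(4.39) = -0.2606708, f(5.16) = 0.6709366
r2 = 5.1600000 − 0.6709366·(0.7700000)/(0.9316074) = 4.6054518;  |Δ| = 0.5545482
f(4.6054518) = 0.0026926
r3 = 4.6054518 − 0.0026926·(-0.5545482)/(-0.6682440) = 4.6032173;  |Δ| = 0.0022345
f(4.6032173) = -0.0000272
r4 = 4.6032173 − (-0.0000272)·(-0.0022345)/(-0.0027198) = 4.6032397;  |Δ| = 0.0000223
|r4 − r3| = 0.0000223 < 10^{-4}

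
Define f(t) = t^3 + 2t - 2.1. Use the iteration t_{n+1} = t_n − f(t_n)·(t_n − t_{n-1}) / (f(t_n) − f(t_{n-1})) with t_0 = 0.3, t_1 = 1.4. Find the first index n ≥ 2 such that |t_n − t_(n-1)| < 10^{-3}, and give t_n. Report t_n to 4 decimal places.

f(0.3) = -1.473000, f(1.4) = 3.444000
t_2 = 1.400000 − 3.444000·(1.100000)/(4.917000) = 0.629530;  |Δ| = 0.770470
f(0.629530) = -0.591452
t_3 = 0.629530 − (-0.591452)·(-0.770470)/(-4.035452) = 0.742453;  |Δ| = 0.112923
f(0.742453) = -0.205826
t_4 = 0.742453 − (-0.205826)·(0.112923)/(0.385626) = 0.802725;  |Δ| = 0.060272
f(0.802725) = 0.022701
t_5 = 0.802725 − 0.022701·(0.060272)/(0.228527) = 0.796738;  |Δ| = 0.005987
f(0.796738) = -0.000761
t_6 = 0.796738 − (-0.000761)·(-0.005987)/(-0.023463) = 0.796932;  |Δ| = 0.000194
|t_6 − t_5| = 0.000194 < 10^{-3}

n = 6, t_n = 0.7969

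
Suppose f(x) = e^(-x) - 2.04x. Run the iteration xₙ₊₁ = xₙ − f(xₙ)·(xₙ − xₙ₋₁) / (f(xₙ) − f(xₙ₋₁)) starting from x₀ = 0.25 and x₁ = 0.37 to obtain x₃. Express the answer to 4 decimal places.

f(0.25) = 0.268801, f(0.37) = -0.064066
x₂ = 0.370000 − (-0.064066)·(0.370000 − 0.250000) / (-0.064066 − 0.268801) = 0.370000 − (-0.007688)/(-0.332866) = 0.346904
f(0.346904) = -0.000811
x₃ = 0.346904 − (-0.000811)·(0.346904 − 0.370000) / (-0.000811 − (-0.064066)) = 0.346904 − (0.000019)/(0.063255) = 0.346608

0.3466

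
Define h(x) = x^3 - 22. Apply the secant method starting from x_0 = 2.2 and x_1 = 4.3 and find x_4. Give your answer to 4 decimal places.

2.8123

h(2.2) = -11.352000, h(4.3) = 57.507000
x_2 = 4.300000 − 57.507000·(4.300000 − 2.200000) / (57.507000 − (-11.352000)) = 4.300000 − (120.764700)/(68.859000) = 2.546203
h(2.546203) = -5.492583
x_3 = 2.546203 − (-5.492583)·(2.546203 − 4.300000) / (-5.492583 − 57.507000) = 2.546203 − (9.632874)/(-62.999583) = 2.699107
h(2.699107) = -2.336526
x_4 = 2.699107 − (-2.336526)·(2.699107 − 2.546203) / (-2.336526 − (-5.492583)) = 2.699107 − (-0.357264)/(3.156057) = 2.812306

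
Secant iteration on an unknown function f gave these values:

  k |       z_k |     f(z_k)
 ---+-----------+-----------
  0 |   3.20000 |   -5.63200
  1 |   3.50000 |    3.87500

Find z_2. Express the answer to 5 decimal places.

z_2 = 3.50000 − 3.87500·(3.50000 − 3.20000) / (3.87500 − (-5.63200))
   = 3.50000 − (1.1625000)/(9.5070000) = 3.3777217

3.37772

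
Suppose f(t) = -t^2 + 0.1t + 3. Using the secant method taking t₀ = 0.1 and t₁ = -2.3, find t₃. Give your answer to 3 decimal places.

-1.601

f(0.1) = 3.00000, f(-2.3) = -2.52000
t₂ = -2.30000 − (-2.52000)·(-2.30000 − 0.10000) / (-2.52000 − 3.00000) = -2.30000 − (6.04800)/(-5.52000) = -1.20435
f(-1.20435) = 1.42911
t₃ = -1.20435 − 1.42911·(-1.20435 − (-2.30000)) / (1.42911 − (-2.52000)) = -1.20435 − (1.56581)/(3.94911) = -1.60084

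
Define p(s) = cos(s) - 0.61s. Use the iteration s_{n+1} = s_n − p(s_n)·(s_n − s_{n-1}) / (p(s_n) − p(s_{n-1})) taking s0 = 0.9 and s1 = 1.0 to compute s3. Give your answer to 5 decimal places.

p(0.9) = 0.0726100, p(1.0) = -0.0696977
s2 = 1.0000000 − (-0.0696977)·(1.0000000 − 0.9000000) / (-0.0696977 − 0.0726100) = 1.0000000 − (-0.0069698)/(-0.1423077) = 0.9510232
p(0.9510232) = 0.0007263
s3 = 0.9510232 − 0.0007263·(0.9510232 − 1.0000000) / (0.0007263 − (-0.0696977)) = 0.9510232 − (-0.0000356)/(0.0704240) = 0.9515283

0.95153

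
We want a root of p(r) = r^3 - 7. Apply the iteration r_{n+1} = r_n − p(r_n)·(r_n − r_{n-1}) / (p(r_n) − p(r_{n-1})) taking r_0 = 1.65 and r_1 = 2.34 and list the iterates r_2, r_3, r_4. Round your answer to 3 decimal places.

1.858, 1.902, 1.913

p(1.65) = -2.50788, p(2.34) = 5.81290
r_2 = 2.34000 − 5.81290·(2.34000 − 1.65000) / (5.81290 − (-2.50788)) = 2.34000 − (4.01090)/(8.32078) = 1.85797
p(1.85797) = -0.58624
r_3 = 1.85797 − (-0.58624)·(1.85797 − 2.34000) / (-0.58624 − 5.81290) = 1.85797 − (0.28259)/(-6.39914) = 1.90213
p(1.90213) = -0.11796
r_4 = 1.90213 − (-0.11796)·(1.90213 − 1.85797) / (-0.11796 − (-0.58624)) = 1.90213 − (-0.00521)/(0.46828) = 1.91325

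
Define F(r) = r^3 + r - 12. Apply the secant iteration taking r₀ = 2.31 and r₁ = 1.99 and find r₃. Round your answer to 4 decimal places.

2.1448

F(2.31) = 2.636391, F(1.99) = -2.129401
r₂ = 1.990000 − (-2.129401)·(1.990000 − 2.310000) / (-2.129401 − 2.636391) = 1.990000 − (0.681408)/(-4.765792) = 2.132979
F(2.132979) = -0.162821
r₃ = 2.132979 − (-0.162821)·(2.132979 − 1.990000) / (-0.162821 − (-2.129401)) = 2.132979 − (-0.023280)/(1.966580) = 2.144817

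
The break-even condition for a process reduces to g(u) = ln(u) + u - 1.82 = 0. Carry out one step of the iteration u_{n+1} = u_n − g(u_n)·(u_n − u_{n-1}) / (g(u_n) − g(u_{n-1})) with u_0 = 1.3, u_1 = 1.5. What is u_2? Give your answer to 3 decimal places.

1.450

g(1.3) = -0.25764, g(1.5) = 0.08547
u_2 = 1.50000 − 0.08547·(1.50000 − 1.30000) / (0.08547 − (-0.25764)) = 1.50000 − (0.01709)/(0.34310) = 1.45018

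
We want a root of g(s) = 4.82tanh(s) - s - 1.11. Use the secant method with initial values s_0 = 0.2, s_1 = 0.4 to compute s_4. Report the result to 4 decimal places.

0.3017

g(0.2) = -0.358651, g(0.4) = 0.321354
s_2 = 0.400000 − 0.321354·(0.400000 − 0.200000) / (0.321354 − (-0.358651)) = 0.400000 − (0.064271)/(0.680005) = 0.305485
g(0.305485) = 0.012796
s_3 = 0.305485 − 0.012796·(0.305485 − 0.400000) / (0.012796 − 0.321354) = 0.305485 − (-0.001209)/(-0.308558) = 0.301565
g(0.301565) = -0.000538
s_4 = 0.301565 − (-0.000538)·(0.301565 − 0.305485) / (-0.000538 − 0.012796) = 0.301565 − (0.000002)/(-0.013334) = 0.301723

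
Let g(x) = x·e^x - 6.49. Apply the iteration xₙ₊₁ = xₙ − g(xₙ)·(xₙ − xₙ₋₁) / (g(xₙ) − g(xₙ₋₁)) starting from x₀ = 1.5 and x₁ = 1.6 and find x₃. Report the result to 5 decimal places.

g(1.5) = 0.2325336, g(1.6) = 1.4348519
x₂ = 1.6000000 − 1.4348519·(1.6000000 − 1.5000000) / (1.4348519 − 0.2325336) = 1.6000000 − (0.1434852)/(1.2023183) = 1.4806596
g(1.4806596) = 0.0187485
x₃ = 1.4806596 − 0.0187485·(1.4806596 − 1.6000000) / (0.0187485 − 1.4348519) = 1.4806596 − (-0.0022375)/(-1.4161033) = 1.4790796

1.47908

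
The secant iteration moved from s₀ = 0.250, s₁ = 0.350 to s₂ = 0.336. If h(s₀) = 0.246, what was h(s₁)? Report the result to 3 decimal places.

The secant line through (0.250, 0.246) and (0.350, h(s₁)) crosses zero at s₂ = 0.336.
So (0.250, 0.246), (0.350, h(s₁)), (0.336, 0) are collinear:
h(s₁) = 0.246 · (0.350 − 0.336) / (0.250 − 0.336) = 0.246 · (0.01400)/(-0.08600) = -0.04005

-0.040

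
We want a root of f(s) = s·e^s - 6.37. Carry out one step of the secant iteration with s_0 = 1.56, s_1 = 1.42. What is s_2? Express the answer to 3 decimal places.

f(1.56) = 1.05376, f(1.42) = -0.49529
s_2 = 1.42000 − (-0.49529)·(1.42000 − 1.56000) / (-0.49529 − 1.05376) = 1.42000 − (0.06934)/(-1.54905) = 1.46476

1.465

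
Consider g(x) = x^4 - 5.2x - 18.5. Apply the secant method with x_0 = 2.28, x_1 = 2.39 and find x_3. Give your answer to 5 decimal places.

2.35469

g(2.28) = -3.3326374, g(2.39) = 1.7000864
x_2 = 2.3900000 − 1.7000864·(2.3900000 − 2.2800000) / (1.7000864 − (-3.3326374)) = 2.3900000 − (0.1870095)/(5.0327239) = 2.3528413
g(2.3528413) = -0.0890049
x_3 = 2.3528413 − (-0.0890049)·(2.3528413 − 2.3900000) / (-0.0890049 − 1.7000864) = 2.3528413 − (0.0033073)/(-1.7890913) = 2.3546899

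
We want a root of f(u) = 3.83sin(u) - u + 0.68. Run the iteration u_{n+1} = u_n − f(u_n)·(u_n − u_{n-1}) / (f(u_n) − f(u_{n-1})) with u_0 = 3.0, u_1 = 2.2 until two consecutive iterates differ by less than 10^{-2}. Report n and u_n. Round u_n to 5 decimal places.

f(3.0) = -1.7795104, f(2.2) = 1.5765412
u_2 = 2.2000000 − 1.5765412·(-0.8000000)/(3.3560516) = 2.5758086;  |Δ| = 0.3758086
f(2.5758086) = 0.1573697
u_3 = 2.5758086 − 0.1573697·(0.3758086)/(-1.4191716) = 2.6174814;  |Δ| = 0.0416728
f(2.6174814) = -0.0207818
u_4 = 2.6174814 − (-0.0207818)·(0.0416728)/(-0.1781515) = 2.6126202;  |Δ| = 0.0048612
|u_4 − u_3| = 0.0048612 < 10^{-2}

n = 4, u_n = 2.61262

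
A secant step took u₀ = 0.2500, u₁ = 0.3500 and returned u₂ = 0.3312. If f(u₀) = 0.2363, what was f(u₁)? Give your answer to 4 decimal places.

-0.0547

The secant line through (0.2500, 0.2363) and (0.3500, f(u₁)) crosses zero at u₂ = 0.3312.
So (0.2500, 0.2363), (0.3500, f(u₁)), (0.3312, 0) are collinear:
f(u₁) = 0.2363 · (0.3500 − 0.3312) / (0.2500 − 0.3312) = 0.2363 · (0.018800)/(-0.081200) = -0.054710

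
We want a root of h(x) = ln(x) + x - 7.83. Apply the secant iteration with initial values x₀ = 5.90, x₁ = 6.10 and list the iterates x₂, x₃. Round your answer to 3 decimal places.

h(5.90) = -0.15505, h(6.10) = 0.07829
x₂ = 6.10000 − 0.07829·(6.10000 − 5.90000) / (0.07829 − (-0.15505)) = 6.10000 − (0.01566)/(0.23334) = 6.03290
h(6.03290) = 0.00012
x₃ = 6.03290 − 0.00012·(6.03290 − 6.10000) / (0.00012 − 0.07829) = 6.03290 − (-0.00001)/(-0.07817) = 6.03279

6.033, 6.033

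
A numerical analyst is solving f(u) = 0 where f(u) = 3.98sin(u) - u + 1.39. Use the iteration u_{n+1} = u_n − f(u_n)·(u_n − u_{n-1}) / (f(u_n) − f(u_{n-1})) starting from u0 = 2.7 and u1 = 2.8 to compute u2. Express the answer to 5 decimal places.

f(2.7) = 0.3909719, f(2.8) = -0.0767472
u2 = 2.8000000 − (-0.0767472)·(2.8000000 − 2.7000000) / (-0.0767472 − 0.3909719) = 2.8000000 − (-0.0076747)/(-0.4677191) = 2.7835912

2.78359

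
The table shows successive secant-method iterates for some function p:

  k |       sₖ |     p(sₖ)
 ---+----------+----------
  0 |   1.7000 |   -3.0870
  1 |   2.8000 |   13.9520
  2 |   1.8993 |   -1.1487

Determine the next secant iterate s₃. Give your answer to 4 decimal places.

s₃ = 1.8993 − (-1.1487)·(1.8993 − 2.8000) / (-1.1487 − 13.9520)
   = 1.8993 − (1.034634)/(-15.100700) = 1.967816

1.9678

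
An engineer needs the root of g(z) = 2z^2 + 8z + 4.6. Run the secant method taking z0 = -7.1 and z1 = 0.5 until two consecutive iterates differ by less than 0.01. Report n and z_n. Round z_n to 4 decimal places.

g(-7.1) = 48.620000, g(0.5) = 9.100000
z2 = 0.500000 − 9.100000·(7.600000)/(-39.520000) = 2.250000;  |Δ| = 1.750000
g(2.250000) = 32.725000
z3 = 2.250000 − 32.725000·(1.750000)/(23.625000) = -0.174074;  |Δ| = 2.424074
g(-0.174074) = 3.268011
z4 = -0.174074 − 3.268011·(-2.424074)/(-29.456989) = -0.443005;  |Δ| = 0.268931
g(-0.443005) = 1.448466
z5 = -0.443005 − 1.448466·(-0.268931)/(-1.819545) = -0.657090;  |Δ| = 0.214085
g(-0.657090) = 0.206813
z6 = -0.657090 − 0.206813·(-0.214085)/(-1.241653) = -0.692749;  |Δ| = 0.035659
g(-0.692749) = 0.017811
z7 = -0.692749 − 0.017811·(-0.035659)/(-0.189002) = -0.696109;  |Δ| = 0.003360
|z7 − z6| = 0.003360 < 0.01

n = 7, z_n = -0.6961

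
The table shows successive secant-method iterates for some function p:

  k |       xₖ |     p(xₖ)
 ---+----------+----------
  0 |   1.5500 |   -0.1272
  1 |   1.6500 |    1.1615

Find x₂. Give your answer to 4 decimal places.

x₂ = 1.6500 − 1.1615·(1.6500 − 1.5500) / (1.1615 − (-0.1272))
   = 1.6500 − (0.116150)/(1.288700) = 1.559870

1.5599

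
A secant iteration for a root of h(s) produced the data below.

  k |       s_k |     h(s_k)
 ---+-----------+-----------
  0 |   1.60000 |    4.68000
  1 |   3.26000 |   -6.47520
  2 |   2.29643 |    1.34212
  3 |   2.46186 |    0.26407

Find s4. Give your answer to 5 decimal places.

s4 = 2.46186 − 0.26407·(2.46186 − 2.29643) / (0.26407 − 1.34212)
   = 2.46186 − (0.0436851)/(-1.0780500) = 2.5023823

2.50238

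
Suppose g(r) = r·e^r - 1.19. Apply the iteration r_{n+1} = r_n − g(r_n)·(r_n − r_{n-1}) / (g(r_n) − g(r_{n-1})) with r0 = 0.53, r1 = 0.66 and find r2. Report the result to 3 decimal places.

g(0.53) = -0.28957, g(0.66) = 0.08696
r2 = 0.66000 − 0.08696·(0.66000 − 0.53000) / (0.08696 − (-0.28957)) = 0.66000 − (0.01131)/(0.37653) = 0.62998

0.630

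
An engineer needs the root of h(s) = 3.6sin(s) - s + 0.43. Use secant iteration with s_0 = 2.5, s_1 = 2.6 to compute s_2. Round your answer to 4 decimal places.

h(2.5) = 0.084500, h(2.6) = -0.314195
s_2 = 2.600000 − (-0.314195)·(2.600000 − 2.500000) / (-0.314195 − 0.084500) = 2.600000 − (-0.031420)/(-0.398695) = 2.521194

2.5212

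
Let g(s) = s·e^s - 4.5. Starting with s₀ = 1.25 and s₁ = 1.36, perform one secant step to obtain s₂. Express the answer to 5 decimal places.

g(1.25) = -0.1370713, g(1.36) = 0.7988229
s₂ = 1.3600000 − 0.7988229·(1.3600000 − 1.2500000) / (0.7988229 − (-0.1370713)) = 1.3600000 − (0.0878705)/(0.9358942) = 1.2661106

1.26611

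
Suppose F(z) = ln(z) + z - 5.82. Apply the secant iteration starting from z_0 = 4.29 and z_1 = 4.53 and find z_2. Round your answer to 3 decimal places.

F(4.29) = -0.07371, F(4.53) = 0.22072
z_2 = 4.53000 − 0.22072·(4.53000 − 4.29000) / (0.22072 − (-0.07371)) = 4.53000 − (0.05297)/(0.29444) = 4.35009

4.350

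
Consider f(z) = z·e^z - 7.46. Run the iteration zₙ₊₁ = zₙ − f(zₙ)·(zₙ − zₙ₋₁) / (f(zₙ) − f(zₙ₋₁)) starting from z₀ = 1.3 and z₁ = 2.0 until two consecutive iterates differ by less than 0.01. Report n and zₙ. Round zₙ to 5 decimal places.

n = 5, zₙ = 1.56295

f(1.3) = -2.6899143, f(2.0) = 7.3181122
z₂ = 2.0000000 − 7.3181122·(0.7000000)/(10.0080265) = 1.4881430;  |Δ| = 0.5118570
f(1.4881430) = -0.8692179
z₃ = 1.4881430 − (-0.8692179)·(-0.5118570)/(-8.1873301) = 1.5424849;  |Δ| = 0.0543419
f(1.5424849) = -0.2470385
z₄ = 1.5424849 − (-0.2470385)·(0.0543419)/(0.6221794) = 1.5640616;  |Δ| = 0.0215767
f(1.5640616) = 0.0133815
z₅ = 1.5640616 − 0.0133815·(0.0215767)/(0.2604200) = 1.5629529;  |Δ| = 0.0011087
|z₅ − z₄| = 0.0011087 < 0.01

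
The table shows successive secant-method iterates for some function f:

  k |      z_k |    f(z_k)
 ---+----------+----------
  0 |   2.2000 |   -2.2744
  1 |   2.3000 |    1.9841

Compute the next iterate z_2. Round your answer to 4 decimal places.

z_2 = 2.3000 − 1.9841·(2.3000 − 2.2000) / (1.9841 − (-2.2744))
   = 2.3000 − (0.198410)/(4.258500) = 2.253408

2.2534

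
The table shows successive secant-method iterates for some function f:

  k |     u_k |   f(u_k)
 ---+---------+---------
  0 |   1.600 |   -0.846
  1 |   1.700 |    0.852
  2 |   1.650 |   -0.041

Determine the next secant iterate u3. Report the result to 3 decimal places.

1.652

u3 = 1.650 − (-0.041)·(1.650 − 1.700) / (-0.041 − 0.852)
   = 1.650 − (0.00205)/(-0.89300) = 1.65230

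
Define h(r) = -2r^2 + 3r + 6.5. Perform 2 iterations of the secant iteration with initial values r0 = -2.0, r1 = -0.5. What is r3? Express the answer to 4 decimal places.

h(-2.0) = -7.500000, h(-0.5) = 4.500000
r2 = -0.500000 − 4.500000·(-0.500000 − (-2.000000)) / (4.500000 − (-7.500000)) = -0.500000 − (6.750000)/(12.000000) = -1.062500
h(-1.062500) = 1.054688
r3 = -1.062500 − 1.054688·(-1.062500 − (-0.500000)) / (1.054688 − 4.500000) = -1.062500 − (-0.593262)/(-3.445312) = -1.234694

-1.2347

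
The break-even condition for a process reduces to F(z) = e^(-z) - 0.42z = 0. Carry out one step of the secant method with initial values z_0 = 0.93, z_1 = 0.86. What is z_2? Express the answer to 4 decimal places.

F(0.93) = 0.003954, F(0.86) = 0.061962
z_2 = 0.860000 − 0.061962·(0.860000 − 0.930000) / (0.061962 − 0.003954) = 0.860000 − (-0.004337)/(0.058008) = 0.934771

0.9348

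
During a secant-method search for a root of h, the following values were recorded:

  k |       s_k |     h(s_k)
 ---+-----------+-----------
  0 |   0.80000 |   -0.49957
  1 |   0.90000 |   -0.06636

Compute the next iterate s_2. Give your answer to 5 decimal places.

s_2 = 0.90000 − (-0.06636)·(0.90000 − 0.80000) / (-0.06636 − (-0.49957))
   = 0.90000 − (-0.0066360)/(0.4332100) = 0.9153182

0.91532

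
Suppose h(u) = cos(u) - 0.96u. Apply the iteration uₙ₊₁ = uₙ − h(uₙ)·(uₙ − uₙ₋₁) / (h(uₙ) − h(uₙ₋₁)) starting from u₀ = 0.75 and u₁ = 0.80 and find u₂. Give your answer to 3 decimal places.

h(0.75) = 0.01169, h(0.80) = -0.07129
u₂ = 0.80000 − (-0.07129)·(0.80000 − 0.75000) / (-0.07129 − 0.01169) = 0.80000 − (-0.00356)/(-0.08298) = 0.75704

0.757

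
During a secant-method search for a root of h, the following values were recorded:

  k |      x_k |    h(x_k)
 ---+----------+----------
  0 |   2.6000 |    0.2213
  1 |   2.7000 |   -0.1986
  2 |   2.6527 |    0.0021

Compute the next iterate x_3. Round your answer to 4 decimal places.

2.6532

x_3 = 2.6527 − 0.0021·(2.6527 − 2.7000) / (0.0021 − (-0.1986))
   = 2.6527 − (-0.000099)/(0.200700) = 2.653195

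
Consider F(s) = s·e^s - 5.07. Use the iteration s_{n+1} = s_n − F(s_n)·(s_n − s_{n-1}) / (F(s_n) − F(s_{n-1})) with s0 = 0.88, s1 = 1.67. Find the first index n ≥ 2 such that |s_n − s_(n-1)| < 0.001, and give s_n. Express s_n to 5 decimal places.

F(0.88) = -2.9484083, F(1.67) = 3.8013202
s2 = 1.6700000 − 3.8013202·(0.7900000)/(6.7497285) = 1.2250868;  |Δ| = 0.4449132
F(1.2250868) = -0.8992387
s3 = 1.2250868 − (-0.8992387)·(-0.4449132)/(-4.7005589) = 1.3102008;  |Δ| = 0.0851139
F(1.3102008) = -0.2131931
s4 = 1.3102008 − (-0.2131931)·(0.0851139)/(0.6860456) = 1.3366505;  |Δ| = 0.0264497
F(1.3366505) = 0.0176568
s5 = 1.3366505 − 0.0176568·(0.0264497)/(0.2308499) = 1.3346275;  |Δ| = 0.0020230
F(1.3346275) = -0.0003100
s6 = 1.3346275 − (-0.0003100)·(-0.0020230)/(-0.0179668) = 1.3346624;  |Δ| = 0.0000349
|s6 − s5| = 0.0000349 < 0.001

n = 6, s_n = 1.33466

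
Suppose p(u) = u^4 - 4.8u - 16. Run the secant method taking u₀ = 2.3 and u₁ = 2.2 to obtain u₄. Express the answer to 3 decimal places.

p(2.3) = 0.94410, p(2.2) = -3.13440
u₂ = 2.20000 − (-3.13440)·(2.20000 − 2.30000) / (-3.13440 − 0.94410) = 2.20000 − (0.31344)/(-4.07850) = 2.27685
p(2.27685) = -0.05447
u₃ = 2.27685 − (-0.05447)·(2.27685 − 2.20000) / (-0.05447 − (-3.13440)) = 2.27685 − (-0.00419)/(3.07993) = 2.27821
p(2.27821) = 0.00323
u₄ = 2.27821 − 0.00323·(2.27821 − 2.27685) / (0.00323 − (-0.05447)) = 2.27821 − (0.00000)/(0.05771) = 2.27813

2.278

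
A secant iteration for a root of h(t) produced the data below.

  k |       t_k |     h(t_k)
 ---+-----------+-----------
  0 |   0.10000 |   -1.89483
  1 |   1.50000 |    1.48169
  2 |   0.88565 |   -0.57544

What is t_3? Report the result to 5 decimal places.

1.05750

t_3 = 0.88565 − (-0.57544)·(0.88565 − 1.50000) / (-0.57544 − 1.48169)
   = 0.88565 − (0.3535216)/(-2.0571300) = 1.0575018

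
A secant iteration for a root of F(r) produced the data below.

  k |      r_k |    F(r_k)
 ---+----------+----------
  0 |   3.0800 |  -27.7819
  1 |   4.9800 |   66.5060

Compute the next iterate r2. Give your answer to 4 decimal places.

3.6398

r2 = 4.9800 − 66.5060·(4.9800 − 3.0800) / (66.5060 − (-27.7819))
   = 4.9800 − (126.361400)/(94.287900) = 3.639834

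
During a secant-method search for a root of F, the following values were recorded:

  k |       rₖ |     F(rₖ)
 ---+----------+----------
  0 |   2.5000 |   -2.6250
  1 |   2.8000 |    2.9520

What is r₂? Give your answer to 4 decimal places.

r₂ = 2.8000 − 2.9520·(2.8000 − 2.5000) / (2.9520 − (-2.6250))
   = 2.8000 − (0.885600)/(5.577000) = 2.641205

2.6412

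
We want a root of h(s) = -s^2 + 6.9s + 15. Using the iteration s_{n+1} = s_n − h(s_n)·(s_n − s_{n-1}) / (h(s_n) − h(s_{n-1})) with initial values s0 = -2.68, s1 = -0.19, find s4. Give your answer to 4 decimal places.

-1.7364

h(-2.68) = -10.674400, h(-0.19) = 13.652900
s2 = -0.190000 − 13.652900·(-0.190000 − (-2.680000)) / (13.652900 − (-10.674400)) = -0.190000 − (33.995721)/(24.327300) = -1.587431
h(-1.587431) = 1.526790
s3 = -1.587431 − 1.526790·(-1.587431 − (-0.190000)) / (1.526790 − 13.652900) = -1.587431 − (-2.133583)/(-12.126110) = -1.763380
h(-1.763380) = -0.276836
s4 = -1.763380 − (-0.276836)·(-1.763380 − (-1.587431)) / (-0.276836 − 1.526790) = -1.763380 − (0.048709)/(-1.803625) = -1.736374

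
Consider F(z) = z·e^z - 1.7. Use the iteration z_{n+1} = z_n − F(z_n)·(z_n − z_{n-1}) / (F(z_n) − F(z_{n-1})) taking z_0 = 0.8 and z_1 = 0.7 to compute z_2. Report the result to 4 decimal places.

0.7783

F(0.8) = 0.080433, F(0.7) = -0.290373
z_2 = 0.700000 − (-0.290373)·(0.700000 − 0.800000) / (-0.290373 − 0.080433) = 0.700000 − (0.029037)/(-0.370806) = 0.778309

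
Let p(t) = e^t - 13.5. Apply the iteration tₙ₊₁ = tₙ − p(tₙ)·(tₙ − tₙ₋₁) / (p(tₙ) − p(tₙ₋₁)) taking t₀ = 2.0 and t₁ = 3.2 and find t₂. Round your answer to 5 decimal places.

2.42775

p(2.0) = -6.1109439, p(3.2) = 11.0325302
t₂ = 3.2000000 − 11.0325302·(3.2000000 − 2.0000000) / (11.0325302 − (-6.1109439)) = 3.2000000 − (13.2390362)/(17.1434741) = 2.4277507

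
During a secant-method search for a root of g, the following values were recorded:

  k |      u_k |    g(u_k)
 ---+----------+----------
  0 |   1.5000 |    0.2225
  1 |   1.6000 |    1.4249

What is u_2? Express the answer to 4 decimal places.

u_2 = 1.6000 − 1.4249·(1.6000 − 1.5000) / (1.4249 − 0.2225)
   = 1.6000 − (0.142490)/(1.202400) = 1.481495

1.4815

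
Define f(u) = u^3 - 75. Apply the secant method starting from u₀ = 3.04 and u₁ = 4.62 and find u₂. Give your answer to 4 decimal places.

f(3.04) = -46.905536, f(4.62) = 23.611128
u₂ = 4.620000 − 23.611128·(4.620000 − 3.040000) / (23.611128 − (-46.905536)) = 4.620000 − (37.305582)/(70.516664) = 4.090968

4.0910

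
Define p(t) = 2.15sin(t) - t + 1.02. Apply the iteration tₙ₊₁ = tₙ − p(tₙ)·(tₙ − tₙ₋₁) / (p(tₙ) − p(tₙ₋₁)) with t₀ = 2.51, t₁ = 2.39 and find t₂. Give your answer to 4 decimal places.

2.4269

p(2.51) = -0.220574, p(2.39) = 0.098027
t₂ = 2.390000 − 0.098027·(2.390000 − 2.510000) / (0.098027 − (-0.220574)) = 2.390000 − (-0.011763)/(0.318600) = 2.426922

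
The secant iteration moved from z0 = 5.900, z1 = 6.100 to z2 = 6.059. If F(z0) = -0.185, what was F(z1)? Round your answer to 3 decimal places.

0.048

The secant line through (5.900, -0.185) and (6.100, F(z1)) crosses zero at z2 = 6.059.
So (5.900, -0.185), (6.100, F(z1)), (6.059, 0) are collinear:
F(z1) = -0.185 · (6.100 − 6.059) / (5.900 − 6.059) = -0.185 · (0.04100)/(-0.15900) = 0.04770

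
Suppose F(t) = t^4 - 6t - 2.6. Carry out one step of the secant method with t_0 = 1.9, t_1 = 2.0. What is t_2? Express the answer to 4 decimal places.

1.9409

F(1.9) = -0.967900, F(2.0) = 1.400000
t_2 = 2.000000 − 1.400000·(2.000000 − 1.900000) / (1.400000 − (-0.967900)) = 2.000000 − (0.140000)/(2.367900) = 1.940876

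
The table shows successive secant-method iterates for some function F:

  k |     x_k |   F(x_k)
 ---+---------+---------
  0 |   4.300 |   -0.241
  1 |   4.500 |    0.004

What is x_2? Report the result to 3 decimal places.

4.497

x_2 = 4.500 − 0.004·(4.500 − 4.300) / (0.004 − (-0.241))
   = 4.500 − (0.00080)/(0.24500) = 4.49673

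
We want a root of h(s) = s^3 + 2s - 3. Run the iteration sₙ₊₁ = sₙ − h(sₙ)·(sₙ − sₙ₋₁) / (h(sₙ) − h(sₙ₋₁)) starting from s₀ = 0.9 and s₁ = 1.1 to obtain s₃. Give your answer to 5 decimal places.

0.99965

h(0.9) = -0.4710000, h(1.1) = 0.5310000
s₂ = 1.1000000 − 0.5310000·(1.1000000 − 0.9000000) / (0.5310000 − (-0.4710000)) = 1.1000000 − (0.1062000)/(1.0020000) = 0.9940120
h(0.9940120) = -0.0298328
s₃ = 0.9940120 − (-0.0298328)·(0.9940120 − 1.1000000) / (-0.0298328 − 0.5310000) = 0.9940120 − (0.0031619)/(-0.5608328) = 0.9996499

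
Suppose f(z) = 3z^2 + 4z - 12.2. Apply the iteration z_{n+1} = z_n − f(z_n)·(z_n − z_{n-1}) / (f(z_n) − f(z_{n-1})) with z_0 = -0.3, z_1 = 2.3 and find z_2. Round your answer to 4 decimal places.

1.0130

f(-0.3) = -13.130000, f(2.3) = 12.870000
z_2 = 2.300000 − 12.870000·(2.300000 − (-0.300000)) / (12.870000 − (-13.130000)) = 2.300000 − (33.462000)/(26.000000) = 1.013000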